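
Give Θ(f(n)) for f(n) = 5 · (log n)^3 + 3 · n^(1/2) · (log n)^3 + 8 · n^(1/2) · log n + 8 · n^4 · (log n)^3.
f(n) ∈ Θ(n^4 · (log n)^3)

Compare the terms by growth order. For large n, n^a · (log n)^b dominates n^a' · (log n)^b' iff a > a', or (a = a' and b > b'). Ranking the 4 terms shows the dominant one is 8 · n^4 · (log n)^3. Hence f(n) ∈ Θ(n^4 · (log n)^3).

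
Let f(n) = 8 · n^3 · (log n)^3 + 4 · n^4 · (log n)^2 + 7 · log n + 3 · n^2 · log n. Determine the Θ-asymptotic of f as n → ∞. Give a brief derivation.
f(n) ∈ Θ(n^4 · (log n)^2)

Compare the terms by growth order. For large n, n^a · (log n)^b dominates n^a' · (log n)^b' iff a > a', or (a = a' and b > b'). Ranking the 4 terms shows the dominant one is 4 · n^4 · (log n)^2. Hence f(n) ∈ Θ(n^4 · (log n)^2).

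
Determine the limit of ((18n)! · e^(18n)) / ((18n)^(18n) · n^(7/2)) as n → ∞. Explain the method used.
lim = 0

Stirling: (18n)! ~ sqrt(2π·18n) · (18n/e)^(18n). Hence
  (18n)! · e^(18n) / (18n)^(18n) ~ sqrt(2π·18n).
Dividing by n^(7/2): sqrt(2π·18n) / n^(7/2) = sqrt(2π·18) · n^((1−7)/2), so the expression behaves like sqrt(2π·18) · n^((1−7)/2) → 0.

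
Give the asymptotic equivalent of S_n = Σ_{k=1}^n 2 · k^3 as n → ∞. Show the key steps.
S_n ~ n^4 / 2

By integral comparison (Euler-Maclaurin), Σ_{k=1}^n 2 · k^3 = 2 · ∫_0^n x^3 dx + O(n^3) = 2 · n^4/4 = n^4 / 2 + O(n^3). (Equivalently, Faulhaber's formula gives the same leading term.)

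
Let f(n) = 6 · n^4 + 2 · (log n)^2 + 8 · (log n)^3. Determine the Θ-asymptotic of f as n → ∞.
f(n) ∈ Θ(n^4)

Compare the terms by growth order. For large n, n^a · (log n)^b dominates n^a' · (log n)^b' iff a > a', or (a = a' and b > b'). Ranking the 3 terms shows the dominant one is 6 · n^4. Hence f(n) ∈ Θ(n^4).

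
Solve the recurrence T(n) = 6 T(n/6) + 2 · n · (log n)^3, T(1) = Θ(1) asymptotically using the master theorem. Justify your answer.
T(n) = Θ(n · (log n)^4)

Here log_6 6 = 1 and f(n) = 2 · n · (log n)^3 = Θ(n^(log_6 6) · (log n)^3). This is the extended Case 2 of the master theorem (f matches the critical exponent up to log factors), giving T(n) = Θ(n^(log_6 6) · (log n)^(3+1)) = Θ(n · (log n)^4).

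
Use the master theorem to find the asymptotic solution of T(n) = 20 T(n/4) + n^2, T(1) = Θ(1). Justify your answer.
T(n) = Θ(n^(log_4 20))

Master theorem: compare f(n) = n^2 to n^(log_4 20) where log_4 20 ≈ 2.161. Since 2 < log_4 20, we have f(n) = O(n^(log_4 20 − ε)) for some ε > 0 — Case 1. Hence T(n) = Θ(n^(log_4 20)).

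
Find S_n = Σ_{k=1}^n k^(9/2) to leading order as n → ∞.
S_n ~ (2/11) · n^(11/2)

Integral comparison: Σ_{k=1}^n k^(9/2) = ∫_0^n x^(9/2) dx + O(n^(9/2)). The integral is n^(1 + 9/2) / (1 + 9/2) = n^((9+2)/2) / ((9+2)/2) = (2/11) · n^(11/2).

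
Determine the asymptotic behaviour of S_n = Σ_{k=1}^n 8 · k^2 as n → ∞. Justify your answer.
S_n ~ 8 · n^3 / 3

By integral comparison (Euler-Maclaurin), Σ_{k=1}^n 8 · k^2 = 8 · ∫_0^n x^2 dx + O(n^2) = 8 · n^3/3 + O(n^2). (Equivalently, Faulhaber's formula gives the same leading term.)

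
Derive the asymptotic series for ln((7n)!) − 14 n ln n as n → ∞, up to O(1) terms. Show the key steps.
ln((7n)!) − 14 n ln n = −7 n ln n + 7(ln 7 − 1) n + (1/2) ln(2π·7n) + O(1/n)

Stirling: ln((7n)!) = 7n ln(7n) − 7n + (1/2) ln(2π·7n) + O(1/n).
Expand 7n ln(7n) = 7n (ln n + ln 7) = 7n ln n + 7n ln 7.
Subtract 14n ln n: leading term is (7 − 14) n ln n = −7 n ln n. The next term is 7n ln 7 − 7n = 7(ln 7 − 1) n. Then the (1/2) ln(2π·7n) correction.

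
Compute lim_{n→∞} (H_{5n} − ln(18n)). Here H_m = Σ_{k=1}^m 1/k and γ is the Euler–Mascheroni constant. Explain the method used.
lim = ln(5/18) + γ

By Euler-Maclaurin, H_m = ln m + γ + O(1/m). So
  H_{5n} − ln(18n) = ln(5n) + γ − ln(18n) + O(1/n)
                       = ln(5/18) + γ + O(1/n).
Hence the limit is ln(5/18) + γ.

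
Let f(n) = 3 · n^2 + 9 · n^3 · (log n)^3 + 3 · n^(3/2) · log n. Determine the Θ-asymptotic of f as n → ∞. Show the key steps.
f(n) ∈ Θ(n^3 · (log n)^3)

Compare the terms by growth order. For large n, n^a · (log n)^b dominates n^a' · (log n)^b' iff a > a', or (a = a' and b > b'). Ranking the 3 terms shows the dominant one is 9 · n^3 · (log n)^3. Hence f(n) ∈ Θ(n^3 · (log n)^3).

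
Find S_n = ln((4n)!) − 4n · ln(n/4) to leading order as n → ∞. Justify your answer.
S_n ~ 4n · (ln 16 − 1) + O(ln n)

Stirling: ln((4n)!) = 4n ln(4n) − 4n + O(ln n).
  S_n = 4n ln(4n) − 4n − 4n ln(n/4) + O(ln n)
      = 4n ln(4n) − 4n ln n + 4n ln 4 − 4n + O(ln n)
      = 4n ln 4 + 4n ln 4 − 4n + O(ln n)
      = 4n (ln 16 − 1) + O(ln n).
Numerically ln(16) − 1 ≈ 1.7726.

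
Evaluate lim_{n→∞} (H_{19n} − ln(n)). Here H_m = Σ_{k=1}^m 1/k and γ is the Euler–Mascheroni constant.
lim = ln 19 + γ

By Euler-Maclaurin, H_m = ln m + γ + O(1/m). So
  H_{19n} − ln(n) = ln(19n) + γ − ln(n) + O(1/n)
                       = ln(19/1) + γ + O(1/n).
Hence the limit is ln(19/1) + γ.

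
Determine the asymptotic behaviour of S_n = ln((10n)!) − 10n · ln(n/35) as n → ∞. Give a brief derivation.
S_n ~ 10n · (ln 350 − 1) + O(ln n)

Stirling: ln((10n)!) = 10n ln(10n) − 10n + O(ln n).
  S_n = 10n ln(10n) − 10n − 10n ln(n/35) + O(ln n)
      = 10n ln(10n) − 10n ln n + 10n ln 35 − 10n + O(ln n)
      = 10n ln 10 + 10n ln 35 − 10n + O(ln n)
      = 10n (ln 350 − 1) + O(ln n).
Numerically ln(350) − 1 ≈ 4.8579.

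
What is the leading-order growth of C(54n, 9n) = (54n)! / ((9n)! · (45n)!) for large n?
C(54n, 9n) ~ (46656/3125)^(9n) · sqrt(3/(5π·9n))

Write N = 9n. Apply Stirling to each factorial:
  (6N)! ~ sqrt(2π·6N) · (6N/e)^(6N),
  N! ~ sqrt(2π N) · (N/e)^N,
  (5N)! ~ sqrt(2π·5N) · (5N/e)^(5N).
The exponential factors combine to (6N)^(6N) / (N^N · (5N)^(5N)) = 6^(6N)/5^(5N) = (6^6/5^5)^N = (46656/3125)^N.
The square-root prefactors combine to sqrt(2π·6N) / (sqrt(2π N)·sqrt(2π·5N)) = sqrt(6 / (2π·5·N)) = sqrt(3/(5π·9n)).
Substituting N = 9n: C(54n, 9n) ~ (46656/3125)^(9n) · sqrt(3/(5π·9n)).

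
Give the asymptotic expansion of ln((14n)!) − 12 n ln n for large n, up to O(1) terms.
ln((14n)!) − 12 n ln n = 2 n ln n + 14(ln 14 − 1) n + (1/2) ln(2π·14n) + O(1/n)

Stirling: ln((14n)!) = 14n ln(14n) − 14n + (1/2) ln(2π·14n) + O(1/n).
Expand 14n ln(14n) = 14n (ln n + ln 14) = 14n ln n + 14n ln 14.
Subtract 12n ln n: leading term is (14 − 12) n ln n = 2 n ln n. The next term is 14n ln 14 − 14n = 14(ln 14 − 1) n. Then the (1/2) ln(2π·14n) correction.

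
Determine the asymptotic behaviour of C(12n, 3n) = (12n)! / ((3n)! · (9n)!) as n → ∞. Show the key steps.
C(12n, 3n) ~ (256/27)^(3n) · sqrt(2/(3π·3n))

Write N = 3n. Apply Stirling to each factorial:
  (4N)! ~ sqrt(2π·4N) · (4N/e)^(4N),
  N! ~ sqrt(2π N) · (N/e)^N,
  (3N)! ~ sqrt(2π·3N) · (3N/e)^(3N).
The exponential factors combine to (4N)^(4N) / (N^N · (3N)^(3N)) = 4^(4N)/3^(3N) = (4^4/3^3)^N = (256/27)^N.
The square-root prefactors combine to sqrt(2π·4N) / (sqrt(2π N)·sqrt(2π·3N)) = sqrt(4 / (2π·3·N)) = sqrt(2/(3π·3n)).
Substituting N = 3n: C(12n, 3n) ~ (256/27)^(3n) · sqrt(2/(3π·3n)).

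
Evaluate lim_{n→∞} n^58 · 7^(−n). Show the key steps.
lim = 0

Exponentials with base > 1 dominate every fixed polynomial: for any fixed c, n^c / 7^n → 0 as n → ∞ (e.g. by the ratio test, or by writing 7^n = e^(n ln 7) and noting e^(n ln 7) / n^c → ∞). Hence n^58 · 7^(−n) = n^58 / 7^n → 0.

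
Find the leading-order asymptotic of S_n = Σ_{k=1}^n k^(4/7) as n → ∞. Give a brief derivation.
S_n ~ (7/11) · n^(11/7)

Integral comparison: Σ_{k=1}^n k^(4/7) = ∫_0^n x^(4/7) dx + O(n^(4/7)). The integral is n^(1 + 4/7) / (1 + 4/7) = n^((4+7)/7) / ((4+7)/7) = (7/11) · n^(11/7).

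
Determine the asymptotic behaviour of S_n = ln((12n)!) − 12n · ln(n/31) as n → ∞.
S_n ~ 12n · (ln 372 − 1) + O(ln n)

Stirling: ln((12n)!) = 12n ln(12n) − 12n + O(ln n).
  S_n = 12n ln(12n) − 12n − 12n ln(n/31) + O(ln n)
      = 12n ln(12n) − 12n ln n + 12n ln 31 − 12n + O(ln n)
      = 12n ln 12 + 12n ln 31 − 12n + O(ln n)
      = 12n (ln 372 − 1) + O(ln n).
Numerically ln(372) − 1 ≈ 4.9189.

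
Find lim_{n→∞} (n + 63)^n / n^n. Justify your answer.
lim = e^63

Rewrite as (1 + 63/n)^(n). By the standard limit (1 + x/n)^n → e^x, we have (1 + 63/n)^n → e^63, and raising to the 1st power gives e^63.
More precisely, ln[(1 + 63/n)^(n)] = n · ln(1 + 63/n) = n · (63/n + O(1/n^2)) = 63 + O(1/n) → 63.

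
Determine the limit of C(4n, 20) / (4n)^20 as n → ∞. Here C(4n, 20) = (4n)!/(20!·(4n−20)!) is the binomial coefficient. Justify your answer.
lim = 1/20! = 1/2432902008176640000

With N = 4n → ∞: C(N, 20) / N^20 = [N(N−1)…(N−19)] / (20! · N^20) = (1/20!) · 1 · (1 − 1/(4n)) · … · (1 − 19/(4n)). Each factor → 1 as N → ∞, so the limit is 1/20! = 1/2432902008176640000.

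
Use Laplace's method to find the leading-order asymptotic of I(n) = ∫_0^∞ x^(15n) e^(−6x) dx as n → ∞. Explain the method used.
I(n) ~ (sqrt(2π·15n) / 6) · (15n/(6e))^(15n)

Write the integrand as exp(15n ln x − 6x) and set f(x) = 15n ln x − 6x. Then f'(x) = 15n/x − 6 = 0 at x* = 15n/6, and f''(x*) = −15n/x*^2 = −6^2/(15n). Laplace's method (interior maximum) gives
  I(n) ~ e^(f(x*)) · sqrt(2π / |f''(x*)|)
        = exp(15n ln(15n/6) − 15n) · sqrt(2π · 15n / 6^2)
        = (15n/6)^(15n) e^(−15n) · sqrt(2π·15n) / 6
        = (sqrt(2π·15n) / 6) · (15n/(6e))^(15n).
This matches Γ(15n+1)/6^(15n+1) with Stirling applied to Γ.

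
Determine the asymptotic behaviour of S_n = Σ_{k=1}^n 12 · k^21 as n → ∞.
S_n ~ 6 · n^22 / 11

By integral comparison (Euler-Maclaurin), Σ_{k=1}^n 12 · k^21 = 12 · ∫_0^n x^21 dx + O(n^21) = 12 · n^22/22 = 6 · n^22 / 11 + O(n^21). (Equivalently, Faulhaber's formula gives the same leading term.)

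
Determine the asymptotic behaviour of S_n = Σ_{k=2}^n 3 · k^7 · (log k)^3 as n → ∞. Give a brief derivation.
S_n ~ 3 · n^8 · (log n)^3 / 8

By integral comparison, S_n = ∫_1^n 3 · x^7 · (log x)^3 dx + O(n^7 · (log n)^3). For the integral, the leading term of ∫_1^n x^7 (log x)^3 dx is n^8/8 · (log n)^3 (by repeated integration by parts; each step lowers the log-exponent and produces a relatively O(1/log n) correction). Hence S_n ~ 3 · n^8 · (log n)^3 / 8.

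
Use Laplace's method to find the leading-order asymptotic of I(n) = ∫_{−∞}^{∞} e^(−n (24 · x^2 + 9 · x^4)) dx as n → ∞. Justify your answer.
I(n) ~ sqrt(π/(24n))

φ(x) = 24 · x^2 + 9 · x^4 has its unique global minimum at x* = 0 (since φ'(x) = 48x + 36x^3 = 0 only at x = 0 for real x with both coefficients positive, and φ → ∞ as |x| → ∞). At x* = 0, φ(0) = 0 and φ''(0) = 48. Laplace's method then gives
  I(n) ~ sqrt(2π / (n · φ''(0))) · e^(−n φ(0)) = sqrt(2π / (48n)) = sqrt(π/(24n)).
The 9 · x^4 term contributes only at subleading order (an O(1/n) relative correction).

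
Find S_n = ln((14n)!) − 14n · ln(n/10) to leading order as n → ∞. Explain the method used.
S_n ~ 14n · (ln 140 − 1) + O(ln n)

Stirling: ln((14n)!) = 14n ln(14n) − 14n + O(ln n).
  S_n = 14n ln(14n) − 14n − 14n ln(n/10) + O(ln n)
      = 14n ln(14n) − 14n ln n + 14n ln 10 − 14n + O(ln n)
      = 14n ln 14 + 14n ln 10 − 14n + O(ln n)
      = 14n (ln 140 − 1) + O(ln n).
Numerically ln(140) − 1 ≈ 3.9416.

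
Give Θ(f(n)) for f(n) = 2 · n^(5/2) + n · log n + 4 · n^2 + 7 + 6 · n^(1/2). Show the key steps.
f(n) ∈ Θ(n^(5/2))

Compare the terms by growth order. For large n, n^a · (log n)^b dominates n^a' · (log n)^b' iff a > a', or (a = a' and b > b'). Ranking the 5 terms shows the dominant one is 2 · n^(5/2). Hence f(n) ∈ Θ(n^(5/2)).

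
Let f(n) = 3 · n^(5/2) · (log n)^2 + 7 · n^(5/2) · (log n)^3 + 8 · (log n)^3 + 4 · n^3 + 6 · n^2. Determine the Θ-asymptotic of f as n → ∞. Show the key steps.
f(n) ∈ Θ(n^3)

Compare the terms by growth order. For large n, n^a · (log n)^b dominates n^a' · (log n)^b' iff a > a', or (a = a' and b > b'). Ranking the 5 terms shows the dominant one is 4 · n^3. Hence f(n) ∈ Θ(n^3).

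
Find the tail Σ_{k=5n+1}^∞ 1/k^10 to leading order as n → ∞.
Σ_{k>5n} 1/k^10 ~ 1/(9 · (5n)^9)

Compare to the integral: ∫_{5n}^∞ x^(−10) dx = [−x^(−9)/9]_{5n}^∞ = 1/((10−1)·(5n)^9). Euler-Maclaurin then gives
  Σ_{k>5n} 1/k^10 = ∫_{5n}^∞ dx/x^10 − 1/(2·(5n)^10) + O(1/(5n)^11).
(Equivalently this is ζ(10) − Σ_{k≤5n} 1/k^10.)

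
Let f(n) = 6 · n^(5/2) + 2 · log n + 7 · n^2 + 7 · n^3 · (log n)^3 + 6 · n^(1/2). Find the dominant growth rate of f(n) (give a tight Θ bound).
f(n) ∈ Θ(n^3 · (log n)^3)

Compare the terms by growth order. For large n, n^a · (log n)^b dominates n^a' · (log n)^b' iff a > a', or (a = a' and b > b'). Ranking the 5 terms shows the dominant one is 7 · n^3 · (log n)^3. Hence f(n) ∈ Θ(n^3 · (log n)^3).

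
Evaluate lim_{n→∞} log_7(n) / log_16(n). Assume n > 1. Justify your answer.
lim = ln(16) / ln(7) = log_7(16)

Change of base: log_7(n) = ln n / ln 7 and log_16(n) = ln n / ln 16. The ratio is (ln n / ln 7) · (ln 16 / ln n) = ln 16 / ln 7, a constant independent of n. So the limit is ln 16 / ln 7 = log_7(16).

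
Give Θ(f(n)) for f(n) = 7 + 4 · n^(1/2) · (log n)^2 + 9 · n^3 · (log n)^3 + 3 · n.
f(n) ∈ Θ(n^3 · (log n)^3)

Compare the terms by growth order. For large n, n^a · (log n)^b dominates n^a' · (log n)^b' iff a > a', or (a = a' and b > b'). Ranking the 4 terms shows the dominant one is 9 · n^3 · (log n)^3. Hence f(n) ∈ Θ(n^3 · (log n)^3).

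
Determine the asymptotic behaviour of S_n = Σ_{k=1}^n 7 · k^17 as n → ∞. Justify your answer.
S_n ~ 7 · n^18 / 18

By integral comparison (Euler-Maclaurin), Σ_{k=1}^n 7 · k^17 = 7 · ∫_0^n x^17 dx + O(n^17) = 7 · n^18/18 + O(n^17). (Equivalently, Faulhaber's formula gives the same leading term.)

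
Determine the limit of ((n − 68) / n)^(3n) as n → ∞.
lim = e^(−204)

Rewrite as (1 − 68/n)^(3n). By the standard limit (1 + x/n)^n → e^x, we have (1 − 68/n)^n → e^(−68), and raising to the 3rd power gives e^(−204).
More precisely, ln[(1 − 68/n)^(3n)] = 3n · ln(1 − 68/n) = 3n · (-68/n + O(1/n^2)) = -204 + O(1/n) → -204.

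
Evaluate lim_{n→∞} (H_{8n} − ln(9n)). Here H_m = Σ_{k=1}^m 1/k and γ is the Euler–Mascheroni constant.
lim = ln(8/9) + γ

By Euler-Maclaurin, H_m = ln m + γ + O(1/m). So
  H_{8n} − ln(9n) = ln(8n) + γ − ln(9n) + O(1/n)
                       = ln(8/9) + γ + O(1/n).
Hence the limit is ln(8/9) + γ.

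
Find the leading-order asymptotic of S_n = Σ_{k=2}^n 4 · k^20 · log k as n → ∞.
S_n ~ 4 · n^21 log n / 21 − 4 · n^21 / 441

By integral comparison, S_n = ∫_1^n 4 · x^20 · log x dx + O(n^20 · log n). For the integral, ∫ x^20 log x dx = n^21 log n / 21 − n^21/441 (integration by parts). Hence S_n ~ 4 · n^21 log n / 21 − 4 · n^21 / 441.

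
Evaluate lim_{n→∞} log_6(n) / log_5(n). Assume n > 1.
lim = ln(5) / ln(6) = log_6(5)

Change of base: log_6(n) = ln n / ln 6 and log_5(n) = ln n / ln 5. The ratio is (ln n / ln 6) · (ln 5 / ln n) = ln 5 / ln 6, a constant independent of n. So the limit is ln 5 / ln 6 = log_6(5).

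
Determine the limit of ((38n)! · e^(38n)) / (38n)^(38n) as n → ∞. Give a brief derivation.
lim = ∞

Stirling: (38n)! ~ sqrt(2π·38n) · (38n/e)^(38n). Hence
  (38n)! · e^(38n) / (38n)^(38n) ~ sqrt(2π·38n) = sqrt(2π·38) · sqrt(n) → ∞.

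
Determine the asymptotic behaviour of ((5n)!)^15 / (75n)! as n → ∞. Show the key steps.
((5n)!)^15/(75n)! ~ ((2π·5n)^(14/2) / sqrt(15)) · 15^(−15·5n)  →  0

Write N = 5n. Stirling: N! ~ sqrt(2π N)(N/e)^N and (15N)! ~ sqrt(2π·15N)·(15N/e)^(15N).
  (N!)^15/(15N)! ~ (2π N)^(15/2) (N/e)^(15N) / [sqrt(2π·15N) (15N/e)^(15N)]
     = (2π N)^(15/2) / sqrt(2π·15N) · (N/(15N))^(15N)
     = (2π N)^((15−1)/2) / sqrt(15) · 15^(−15N).
Since 15^15 > 1, the factor 15^(−15N) decays exponentially, so the ratio → 0. Substituting N = 5n gives the stated form.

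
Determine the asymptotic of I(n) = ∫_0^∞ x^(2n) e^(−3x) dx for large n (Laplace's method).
I(n) ~ (sqrt(2π·2n) / 3) · (2n/(3e))^(2n)

Write the integrand as exp(2n ln x − 3x) and set f(x) = 2n ln x − 3x. Then f'(x) = 2n/x − 3 = 0 at x* = 2n/3, and f''(x*) = −2n/x*^2 = −3^2/(2n). Laplace's method (interior maximum) gives
  I(n) ~ e^(f(x*)) · sqrt(2π / |f''(x*)|)
        = exp(2n ln(2n/3) − 2n) · sqrt(2π · 2n / 3^2)
        = (2n/3)^(2n) e^(−2n) · sqrt(2π·2n) / 3
        = (sqrt(2π·2n) / 3) · (2n/(3e))^(2n).
This matches Γ(2n+1)/3^(2n+1) with Stirling applied to Γ.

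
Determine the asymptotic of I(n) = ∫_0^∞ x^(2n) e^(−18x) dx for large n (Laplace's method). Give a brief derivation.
I(n) ~ (sqrt(2π·2n) / 18) · (2n/(18e))^(2n)

Write the integrand as exp(2n ln x − 18x) and set f(x) = 2n ln x − 18x. Then f'(x) = 2n/x − 18 = 0 at x* = 2n/18, and f''(x*) = −2n/x*^2 = −18^2/(2n). Laplace's method (interior maximum) gives
  I(n) ~ e^(f(x*)) · sqrt(2π / |f''(x*)|)
        = exp(2n ln(2n/18) − 2n) · sqrt(2π · 2n / 18^2)
        = (2n/18)^(2n) e^(−2n) · sqrt(2π·2n) / 18
        = (sqrt(2π·2n) / 18) · (2n/(18e))^(2n).
This matches Γ(2n+1)/18^(2n+1) with Stirling applied to Γ.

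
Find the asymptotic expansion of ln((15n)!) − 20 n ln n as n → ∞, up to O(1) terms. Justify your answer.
ln((15n)!) − 20 n ln n = −5 n ln n + 15(ln 15 − 1) n + (1/2) ln(2π·15n) + O(1/n)

Stirling: ln((15n)!) = 15n ln(15n) − 15n + (1/2) ln(2π·15n) + O(1/n).
Expand 15n ln(15n) = 15n (ln n + ln 15) = 15n ln n + 15n ln 15.
Subtract 20n ln n: leading term is (15 − 20) n ln n = −5 n ln n. The next term is 15n ln 15 − 15n = 15(ln 15 − 1) n. Then the (1/2) ln(2π·15n) correction.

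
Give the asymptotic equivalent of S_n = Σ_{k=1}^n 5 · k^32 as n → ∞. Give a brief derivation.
S_n ~ 5 · n^33 / 33

By integral comparison (Euler-Maclaurin), Σ_{k=1}^n 5 · k^32 = 5 · ∫_0^n x^32 dx + O(n^32) = 5 · n^33/33 + O(n^32). (Equivalently, Faulhaber's formula gives the same leading term.)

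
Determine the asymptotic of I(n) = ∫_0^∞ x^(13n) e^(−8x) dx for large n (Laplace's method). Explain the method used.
I(n) ~ (sqrt(2π·13n) / 8) · (13n/(8e))^(13n)

Write the integrand as exp(13n ln x − 8x) and set f(x) = 13n ln x − 8x. Then f'(x) = 13n/x − 8 = 0 at x* = 13n/8, and f''(x*) = −13n/x*^2 = −8^2/(13n). Laplace's method (interior maximum) gives
  I(n) ~ e^(f(x*)) · sqrt(2π / |f''(x*)|)
        = exp(13n ln(13n/8) − 13n) · sqrt(2π · 13n / 8^2)
        = (13n/8)^(13n) e^(−13n) · sqrt(2π·13n) / 8
        = (sqrt(2π·13n) / 8) · (13n/(8e))^(13n).
This matches Γ(13n+1)/8^(13n+1) with Stirling applied to Γ.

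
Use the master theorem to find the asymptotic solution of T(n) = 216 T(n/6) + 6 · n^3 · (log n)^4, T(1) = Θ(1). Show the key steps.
T(n) = Θ(n^3 · (log n)^5)

Here log_6 216 = 3 and f(n) = 6 · n^3 · (log n)^4 = Θ(n^(log_6 216) · (log n)^4). This is the extended Case 2 of the master theorem (f matches the critical exponent up to log factors), giving T(n) = Θ(n^(log_6 216) · (log n)^(4+1)) = Θ(n^3 · (log n)^5).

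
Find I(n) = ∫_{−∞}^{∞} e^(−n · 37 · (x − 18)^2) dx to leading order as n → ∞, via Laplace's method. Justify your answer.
I(n) = sqrt(π/(37n))

Here φ(x) = 37 · (x − 18)^2 has its unique minimum at x* = 18 with φ(x*) = 0 and φ''(x*) = 74. Laplace's method gives
  I(n) ~ e^(−n φ(x*)) · sqrt(2π / (n · φ''(x*))) = sqrt(2π / (74n)) = sqrt(π/(37n)).
This is exact: substituting u = (x − 18)·sqrt(37n) gives I(n) = (1/sqrt(37n)) ∫_{−∞}^{∞} e^(−u^2) du = sqrt(π/(37n)).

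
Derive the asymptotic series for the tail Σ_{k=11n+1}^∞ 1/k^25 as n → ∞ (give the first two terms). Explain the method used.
Σ_{k>11n} 1/k^25 = 1/(24 · (11n)^24) − 1/(2 · (11n)^25) + O(1/(11n)^26)

Compare to the integral: ∫_{11n}^∞ x^(−25) dx = [−x^(−24)/24]_{11n}^∞ = 1/((25−1)·(11n)^24). The Euler-Maclaurin correction adds −f(11n)/2 = −1/(2·(11n)^25). Euler-Maclaurin then gives
  Σ_{k>11n} 1/k^25 = ∫_{11n}^∞ dx/x^25 − 1/(2·(11n)^25) + O(1/(11n)^26).
(Equivalently this is ζ(25) − Σ_{k≤11n} 1/k^25.)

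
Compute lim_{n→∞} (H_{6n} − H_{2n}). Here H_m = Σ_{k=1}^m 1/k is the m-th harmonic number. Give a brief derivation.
lim = ln(6/2) = ln 3

Euler-Maclaurin gives H_m = ln m + γ + 1/(2m) + O(1/m^2). The γ and O(1/m) terms cancel in the difference:
  H_{6n} − H_{2n} = ln(6n) − ln(2n) + O(1/n) = ln(6/2) + O(1/n).
Hence the limit is ln(6/2) = ln 3.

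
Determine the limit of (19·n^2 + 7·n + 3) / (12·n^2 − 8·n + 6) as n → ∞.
lim = 19/12

For large n the leading n^2 terms dominate both numerator and denominator. Dividing top and bottom by n^2, every other term tends to 0, leaving 19/12.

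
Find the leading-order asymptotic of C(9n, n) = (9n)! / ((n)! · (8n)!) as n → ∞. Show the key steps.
C(9n, n) ~ (387420489/16777216)^(n) · sqrt(9/(16π·n))

Write N = n. Apply Stirling to each factorial:
  (9N)! ~ sqrt(2π·9N) · (9N/e)^(9N),
  N! ~ sqrt(2π N) · (N/e)^N,
  (8N)! ~ sqrt(2π·8N) · (8N/e)^(8N).
The exponential factors combine to (9N)^(9N) / (N^N · (8N)^(8N)) = 9^(9N)/8^(8N) = (9^9/8^8)^N = (387420489/16777216)^N.
The square-root prefactors combine to sqrt(2π·9N) / (sqrt(2π N)·sqrt(2π·8N)) = sqrt(9 / (2π·8·N)) = sqrt(9/(16π·n)).
Substituting N = n: C(9n, n) ~ (387420489/16777216)^(n) · sqrt(9/(16π·n)).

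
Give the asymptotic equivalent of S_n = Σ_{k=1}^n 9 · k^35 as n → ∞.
S_n ~ n^36 / 4

By integral comparison (Euler-Maclaurin), Σ_{k=1}^n 9 · k^35 = 9 · ∫_0^n x^35 dx + O(n^35) = 9 · n^36/36 = n^36 / 4 + O(n^35). (Equivalently, Faulhaber's formula gives the same leading term.)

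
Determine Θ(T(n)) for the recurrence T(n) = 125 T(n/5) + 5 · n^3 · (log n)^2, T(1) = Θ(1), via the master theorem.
T(n) = Θ(n^3 · (log n)^3)

Here log_5 125 = 3 and f(n) = 5 · n^3 · (log n)^2 = Θ(n^(log_5 125) · (log n)^2). This is the extended Case 2 of the master theorem (f matches the critical exponent up to log factors), giving T(n) = Θ(n^(log_5 125) · (log n)^(2+1)) = Θ(n^3 · (log n)^3).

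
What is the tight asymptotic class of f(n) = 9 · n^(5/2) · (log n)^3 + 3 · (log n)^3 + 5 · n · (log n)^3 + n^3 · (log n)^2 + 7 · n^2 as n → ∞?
f(n) ∈ Θ(n^3 · (log n)^2)

Compare the terms by growth order. For large n, n^a · (log n)^b dominates n^a' · (log n)^b' iff a > a', or (a = a' and b > b'). Ranking the 5 terms shows the dominant one is n^3 · (log n)^2. Hence f(n) ∈ Θ(n^3 · (log n)^2).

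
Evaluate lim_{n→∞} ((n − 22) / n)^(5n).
lim = e^(−110)

Rewrite as (1 − 22/n)^(5n). By the standard limit (1 + x/n)^n → e^x, we have (1 − 22/n)^n → e^(−22), and raising to the 5th power gives e^(−110).
More precisely, ln[(1 − 22/n)^(5n)] = 5n · ln(1 − 22/n) = 5n · (-22/n + O(1/n^2)) = -110 + O(1/n) → -110.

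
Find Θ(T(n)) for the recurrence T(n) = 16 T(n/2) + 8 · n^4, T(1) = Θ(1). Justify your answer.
T(n) = Θ(n^4 log n)

log_2 16 = 4, and f(n) = 8 · n^4 = Θ(n^(log_2 16)). This is Case 2 of the master theorem: T(n) = Θ(f(n) · log n) = Θ(n^4 log n).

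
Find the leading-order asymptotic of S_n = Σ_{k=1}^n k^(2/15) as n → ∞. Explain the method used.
S_n ~ (15/17) · n^(17/15)

Integral comparison: Σ_{k=1}^n k^(2/15) = ∫_0^n x^(2/15) dx + O(n^(2/15)). The integral is n^(1 + 2/15) / (1 + 2/15) = n^((2+15)/15) / ((2+15)/15) = (15/17) · n^(17/15).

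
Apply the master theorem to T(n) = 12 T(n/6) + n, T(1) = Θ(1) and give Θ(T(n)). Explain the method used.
T(n) = Θ(n^(log_6 12))

Master theorem: compare f(n) = n to n^(log_6 12) where log_6 12 ≈ 1.387. Since 1 < log_6 12, we have f(n) = O(n^(log_6 12 − ε)) for some ε > 0 — Case 1. Hence T(n) = Θ(n^(log_6 12)).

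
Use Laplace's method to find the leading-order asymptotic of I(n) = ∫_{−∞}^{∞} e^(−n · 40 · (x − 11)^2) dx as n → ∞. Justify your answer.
I(n) = sqrt(π/(40n))

Here φ(x) = 40 · (x − 11)^2 has its unique minimum at x* = 11 with φ(x*) = 0 and φ''(x*) = 80. Laplace's method gives
  I(n) ~ e^(−n φ(x*)) · sqrt(2π / (n · φ''(x*))) = sqrt(2π / (80n)) = sqrt(π/(40n)).
This is exact: substituting u = (x − 11)·sqrt(40n) gives I(n) = (1/sqrt(40n)) ∫_{−∞}^{∞} e^(−u^2) du = sqrt(π/(40n)).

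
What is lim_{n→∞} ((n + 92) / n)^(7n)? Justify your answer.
lim = e^644

Rewrite as (1 + 92/n)^(7n). By the standard limit (1 + x/n)^n → e^x, we have (1 + 92/n)^n → e^92, and raising to the 7th power gives e^644.
More precisely, ln[(1 + 92/n)^(7n)] = 7n · ln(1 + 92/n) = 7n · (92/n + O(1/n^2)) = 644 + O(1/n) → 644.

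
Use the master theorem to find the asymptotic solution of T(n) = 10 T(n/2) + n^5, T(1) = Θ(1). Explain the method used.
T(n) = Θ(n^5)

log_2 10 ≈ 3.322. f(n) = n^5 dominates n^(log_2 10) since 5 > 3.322, and the regularity condition a·f(n/b) = 10·(n/2)^5 = (10/32)·n^5 ≤ c·f(n) holds with c = 10/32 ≈ 0.312 < 1. So this is Case 3: T(n) = Θ(f(n)) = Θ(n^5).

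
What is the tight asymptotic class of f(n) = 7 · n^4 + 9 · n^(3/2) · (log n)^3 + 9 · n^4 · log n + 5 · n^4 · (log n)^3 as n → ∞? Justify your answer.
f(n) ∈ Θ(n^4 · (log n)^3)

Compare the terms by growth order. For large n, n^a · (log n)^b dominates n^a' · (log n)^b' iff a > a', or (a = a' and b > b'). Ranking the 4 terms shows the dominant one is 5 · n^4 · (log n)^3. Hence f(n) ∈ Θ(n^4 · (log n)^3).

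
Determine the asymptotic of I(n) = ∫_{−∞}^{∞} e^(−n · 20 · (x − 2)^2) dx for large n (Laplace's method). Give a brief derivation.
I(n) = sqrt(π/(20n))

Here φ(x) = 20 · (x − 2)^2 has its unique minimum at x* = 2 with φ(x*) = 0 and φ''(x*) = 40. Laplace's method gives
  I(n) ~ e^(−n φ(x*)) · sqrt(2π / (n · φ''(x*))) = sqrt(2π / (40n)) = sqrt(π/(20n)).
This is exact: substituting u = (x − 2)·sqrt(20n) gives I(n) = (1/sqrt(20n)) ∫_{−∞}^{∞} e^(−u^2) du = sqrt(π/(20n)).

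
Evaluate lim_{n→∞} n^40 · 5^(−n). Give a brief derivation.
lim = 0

Exponentials with base > 1 dominate every fixed polynomial: for any fixed c, n^c / 5^n → 0 as n → ∞ (e.g. by the ratio test, or by writing 5^n = e^(n ln 5) and noting e^(n ln 5) / n^c → ∞). Hence n^40 · 5^(−n) = n^40 / 5^n → 0.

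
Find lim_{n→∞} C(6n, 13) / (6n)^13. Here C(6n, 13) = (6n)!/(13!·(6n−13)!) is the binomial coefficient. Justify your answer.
lim = 1/13! = 1/6227020800

With N = 6n → ∞: C(N, 13) / N^13 = [N(N−1)…(N−12)] / (13! · N^13) = (1/13!) · 1 · (1 − 1/(6n)) · … · (1 − 12/(6n)). Each factor → 1 as N → ∞, so the limit is 1/13! = 1/6227020800.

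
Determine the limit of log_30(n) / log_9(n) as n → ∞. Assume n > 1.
lim = ln(9) / ln(30) = log_30(9)

Change of base: log_30(n) = ln n / ln 30 and log_9(n) = ln n / ln 9. The ratio is (ln n / ln 30) · (ln 9 / ln n) = ln 9 / ln 30, a constant independent of n. So the limit is ln 9 / ln 30 = log_30(9).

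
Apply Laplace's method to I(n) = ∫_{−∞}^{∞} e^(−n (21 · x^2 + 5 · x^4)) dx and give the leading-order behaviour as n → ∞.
I(n) ~ sqrt(π/(21n))

φ(x) = 21 · x^2 + 5 · x^4 has its unique global minimum at x* = 0 (since φ'(x) = 42x + 20x^3 = 0 only at x = 0 for real x with both coefficients positive, and φ → ∞ as |x| → ∞). At x* = 0, φ(0) = 0 and φ''(0) = 42. Laplace's method then gives
  I(n) ~ sqrt(2π / (n · φ''(0))) · e^(−n φ(0)) = sqrt(2π / (42n)) = sqrt(π/(21n)).
The 5 · x^4 term contributes only at subleading order (an O(1/n) relative correction).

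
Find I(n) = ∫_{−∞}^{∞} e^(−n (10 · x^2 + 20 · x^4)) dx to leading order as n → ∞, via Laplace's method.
I(n) ~ sqrt(π/(10n))

φ(x) = 10 · x^2 + 20 · x^4 has its unique global minimum at x* = 0 (since φ'(x) = 20x + 80x^3 = 0 only at x = 0 for real x with both coefficients positive, and φ → ∞ as |x| → ∞). At x* = 0, φ(0) = 0 and φ''(0) = 20. Laplace's method then gives
  I(n) ~ sqrt(2π / (n · φ''(0))) · e^(−n φ(0)) = sqrt(2π / (20n)) = sqrt(π/(10n)).
The 20 · x^4 term contributes only at subleading order (an O(1/n) relative correction).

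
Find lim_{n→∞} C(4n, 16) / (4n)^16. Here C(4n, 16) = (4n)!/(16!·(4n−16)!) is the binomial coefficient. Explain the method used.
lim = 1/16! = 1/20922789888000

With N = 4n → ∞: C(N, 16) / N^16 = [N(N−1)…(N−15)] / (16! · N^16) = (1/16!) · 1 · (1 − 1/(4n)) · … · (1 − 15/(4n)). Each factor → 1 as N → ∞, so the limit is 1/16! = 1/20922789888000.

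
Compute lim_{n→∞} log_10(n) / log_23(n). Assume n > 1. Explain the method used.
lim = ln(23) / ln(10) = log_10(23)

Change of base: log_10(n) = ln n / ln 10 and log_23(n) = ln n / ln 23. The ratio is (ln n / ln 10) · (ln 23 / ln n) = ln 23 / ln 10, a constant independent of n. So the limit is ln 23 / ln 10 = log_10(23).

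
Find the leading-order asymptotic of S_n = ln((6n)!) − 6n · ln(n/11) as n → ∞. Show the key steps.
S_n ~ 6n · (ln 66 − 1) + O(ln n)

Stirling: ln((6n)!) = 6n ln(6n) − 6n + O(ln n).
  S_n = 6n ln(6n) − 6n − 6n ln(n/11) + O(ln n)
      = 6n ln(6n) − 6n ln n + 6n ln 11 − 6n + O(ln n)
      = 6n ln 6 + 6n ln 11 − 6n + O(ln n)
      = 6n (ln 66 − 1) + O(ln n).
Numerically ln(66) − 1 ≈ 3.1897.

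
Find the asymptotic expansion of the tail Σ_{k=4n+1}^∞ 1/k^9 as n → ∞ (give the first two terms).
Σ_{k>4n} 1/k^9 = 1/(8 · (4n)^8) − 1/(2 · (4n)^9) + O(1/(4n)^10)

Compare to the integral: ∫_{4n}^∞ x^(−9) dx = [−x^(−8)/8]_{4n}^∞ = 1/((9−1)·(4n)^8). The Euler-Maclaurin correction adds −f(4n)/2 = −1/(2·(4n)^9). Euler-Maclaurin then gives
  Σ_{k>4n} 1/k^9 = ∫_{4n}^∞ dx/x^9 − 1/(2·(4n)^9) + O(1/(4n)^10).
(Equivalently this is ζ(9) − Σ_{k≤4n} 1/k^9.)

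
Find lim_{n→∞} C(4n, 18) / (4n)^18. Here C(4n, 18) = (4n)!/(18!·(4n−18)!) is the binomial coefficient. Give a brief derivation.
lim = 1/18! = 1/6402373705728000

With N = 4n → ∞: C(N, 18) / N^18 = [N(N−1)…(N−17)] / (18! · N^18) = (1/18!) · 1 · (1 − 1/(4n)) · … · (1 − 17/(4n)). Each factor → 1 as N → ∞, so the limit is 1/18! = 1/6402373705728000.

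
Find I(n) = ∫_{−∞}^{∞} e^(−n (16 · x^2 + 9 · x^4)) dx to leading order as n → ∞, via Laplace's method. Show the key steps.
I(n) ~ sqrt(π/(16n))

φ(x) = 16 · x^2 + 9 · x^4 has its unique global minimum at x* = 0 (since φ'(x) = 32x + 36x^3 = 0 only at x = 0 for real x with both coefficients positive, and φ → ∞ as |x| → ∞). At x* = 0, φ(0) = 0 and φ''(0) = 32. Laplace's method then gives
  I(n) ~ sqrt(2π / (n · φ''(0))) · e^(−n φ(0)) = sqrt(2π / (32n)) = sqrt(π/(16n)).
The 9 · x^4 term contributes only at subleading order (an O(1/n) relative correction).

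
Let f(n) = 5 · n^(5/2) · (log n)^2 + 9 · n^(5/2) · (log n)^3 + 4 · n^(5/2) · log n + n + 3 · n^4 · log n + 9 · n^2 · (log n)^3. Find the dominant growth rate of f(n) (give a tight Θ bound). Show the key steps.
f(n) ∈ Θ(n^4 · log n)

Compare the terms by growth order. For large n, n^a · (log n)^b dominates n^a' · (log n)^b' iff a > a', or (a = a' and b > b'). Ranking the 6 terms shows the dominant one is 3 · n^4 · log n. Hence f(n) ∈ Θ(n^4 · log n).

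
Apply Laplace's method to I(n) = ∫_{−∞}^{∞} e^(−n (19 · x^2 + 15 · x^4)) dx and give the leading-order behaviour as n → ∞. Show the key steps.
I(n) ~ sqrt(π/(19n))

φ(x) = 19 · x^2 + 15 · x^4 has its unique global minimum at x* = 0 (since φ'(x) = 38x + 60x^3 = 0 only at x = 0 for real x with both coefficients positive, and φ → ∞ as |x| → ∞). At x* = 0, φ(0) = 0 and φ''(0) = 38. Laplace's method then gives
  I(n) ~ sqrt(2π / (n · φ''(0))) · e^(−n φ(0)) = sqrt(2π / (38n)) = sqrt(π/(19n)).
The 15 · x^4 term contributes only at subleading order (an O(1/n) relative correction).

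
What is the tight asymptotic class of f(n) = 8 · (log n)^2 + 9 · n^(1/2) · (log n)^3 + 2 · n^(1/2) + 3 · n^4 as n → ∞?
f(n) ∈ Θ(n^4)

Compare the terms by growth order. For large n, n^a · (log n)^b dominates n^a' · (log n)^b' iff a > a', or (a = a' and b > b'). Ranking the 4 terms shows the dominant one is 3 · n^4. Hence f(n) ∈ Θ(n^4).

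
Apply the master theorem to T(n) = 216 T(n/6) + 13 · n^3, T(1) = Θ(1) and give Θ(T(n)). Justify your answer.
T(n) = Θ(n^3 log n)

log_6 216 = 3, and f(n) = 13 · n^3 = Θ(n^(log_6 216)). This is Case 2 of the master theorem: T(n) = Θ(f(n) · log n) = Θ(n^3 log n).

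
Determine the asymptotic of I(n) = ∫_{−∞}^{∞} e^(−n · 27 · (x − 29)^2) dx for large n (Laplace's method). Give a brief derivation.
I(n) = sqrt(π/(27n))

Here φ(x) = 27 · (x − 29)^2 has its unique minimum at x* = 29 with φ(x*) = 0 and φ''(x*) = 54. Laplace's method gives
  I(n) ~ e^(−n φ(x*)) · sqrt(2π / (n · φ''(x*))) = sqrt(2π / (54n)) = sqrt(π/(27n)).
This is exact: substituting u = (x − 29)·sqrt(27n) gives I(n) = (1/sqrt(27n)) ∫_{−∞}^{∞} e^(−u^2) du = sqrt(π/(27n)).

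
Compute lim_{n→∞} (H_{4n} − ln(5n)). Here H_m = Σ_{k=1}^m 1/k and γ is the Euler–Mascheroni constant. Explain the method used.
lim = ln(4/5) + γ

By Euler-Maclaurin, H_m = ln m + γ + O(1/m). So
  H_{4n} − ln(5n) = ln(4n) + γ − ln(5n) + O(1/n)
                       = ln(4/5) + γ + O(1/n).
Hence the limit is ln(4/5) + γ.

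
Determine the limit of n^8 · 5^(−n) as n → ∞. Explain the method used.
lim = 0

Exponentials with base > 1 dominate every fixed polynomial: for any fixed c, n^c / 5^n → 0 as n → ∞ (e.g. by the ratio test, or by writing 5^n = e^(n ln 5) and noting e^(n ln 5) / n^c → ∞). Hence n^8 · 5^(−n) = n^8 / 5^n → 0.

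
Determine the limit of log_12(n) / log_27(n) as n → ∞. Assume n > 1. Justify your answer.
lim = ln(27) / ln(12) = log_12(27)

Change of base: log_12(n) = ln n / ln 12 and log_27(n) = ln n / ln 27. The ratio is (ln n / ln 12) · (ln 27 / ln n) = ln 27 / ln 12, a constant independent of n. So the limit is ln 27 / ln 12 = log_12(27).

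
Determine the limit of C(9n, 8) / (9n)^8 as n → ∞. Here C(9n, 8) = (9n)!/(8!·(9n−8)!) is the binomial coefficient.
lim = 1/8! = 1/40320

With N = 9n → ∞: C(N, 8) / N^8 = [N(N−1)…(N−7)] / (8! · N^8) = (1/8!) · 1 · (1 − 1/(9n)) · … · (1 − 7/(9n)). Each factor → 1 as N → ∞, so the limit is 1/8! = 1/40320.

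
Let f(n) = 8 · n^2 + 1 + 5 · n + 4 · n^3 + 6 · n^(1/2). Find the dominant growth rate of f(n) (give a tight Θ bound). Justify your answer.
f(n) ∈ Θ(n^3)

Compare the terms by growth order. For large n, n^a · (log n)^b dominates n^a' · (log n)^b' iff a > a', or (a = a' and b > b'). Ranking the 5 terms shows the dominant one is 4 · n^3. Hence f(n) ∈ Θ(n^3).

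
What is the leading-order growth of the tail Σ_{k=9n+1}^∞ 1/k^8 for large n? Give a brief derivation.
Σ_{k>9n} 1/k^8 ~ 1/(7 · (9n)^7)

Compare to the integral: ∫_{9n}^∞ x^(−8) dx = [−x^(−7)/7]_{9n}^∞ = 1/((8−1)·(9n)^7). Euler-Maclaurin then gives
  Σ_{k>9n} 1/k^8 = ∫_{9n}^∞ dx/x^8 − 1/(2·(9n)^8) + O(1/(9n)^9).
(Equivalently this is ζ(8) − Σ_{k≤9n} 1/k^8.)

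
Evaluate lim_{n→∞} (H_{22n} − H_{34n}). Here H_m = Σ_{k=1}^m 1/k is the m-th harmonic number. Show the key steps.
lim = ln(22/34) = ln(11/17)

Euler-Maclaurin gives H_m = ln m + γ + 1/(2m) + O(1/m^2). The γ and O(1/m) terms cancel in the difference:
  H_{22n} − H_{34n} = ln(22n) − ln(34n) + O(1/n) = ln(22/34) + O(1/n).
Hence the limit is ln(22/34) = ln(11/17).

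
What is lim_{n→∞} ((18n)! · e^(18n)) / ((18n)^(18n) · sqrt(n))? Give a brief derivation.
lim = sqrt(2π·18)

Stirling: (18n)! ~ sqrt(2π·18n) · (18n/e)^(18n). Hence
  (18n)! · e^(18n) / (18n)^(18n) ~ sqrt(2π·18n).
Dividing by sqrt(n): sqrt(2π·18n) / sqrt(n) = sqrt(2π·18) · n^((1−1)/2), so the limit is sqrt(2π·18).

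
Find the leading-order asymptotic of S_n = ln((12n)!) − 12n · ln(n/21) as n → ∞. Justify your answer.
S_n ~ 12n · (ln 252 − 1) + O(ln n)

Stirling: ln((12n)!) = 12n ln(12n) − 12n + O(ln n).
  S_n = 12n ln(12n) − 12n − 12n ln(n/21) + O(ln n)
      = 12n ln(12n) − 12n ln n + 12n ln 21 − 12n + O(ln n)
      = 12n ln 12 + 12n ln 21 − 12n + O(ln n)
      = 12n (ln 252 − 1) + O(ln n).
Numerically ln(252) − 1 ≈ 4.5294.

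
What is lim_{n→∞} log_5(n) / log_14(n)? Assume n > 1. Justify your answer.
lim = ln(14) / ln(5) = log_5(14)

Change of base: log_5(n) = ln n / ln 5 and log_14(n) = ln n / ln 14. The ratio is (ln n / ln 5) · (ln 14 / ln n) = ln 14 / ln 5, a constant independent of n. So the limit is ln 14 / ln 5 = log_5(14).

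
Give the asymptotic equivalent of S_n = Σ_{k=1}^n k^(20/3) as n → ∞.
S_n ~ (3/23) · n^(23/3)

Integral comparison: Σ_{k=1}^n k^(20/3) = ∫_0^n x^(20/3) dx + O(n^(20/3)). The integral is n^(1 + 20/3) / (1 + 20/3) = n^((20+3)/3) / ((20+3)/3) = (3/23) · n^(23/3).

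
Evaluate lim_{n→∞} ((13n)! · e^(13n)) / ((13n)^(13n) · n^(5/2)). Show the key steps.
lim = 0

Stirling: (13n)! ~ sqrt(2π·13n) · (13n/e)^(13n). Hence
  (13n)! · e^(13n) / (13n)^(13n) ~ sqrt(2π·13n).
Dividing by n^(5/2): sqrt(2π·13n) / n^(5/2) = sqrt(2π·13) · n^((1−5)/2), so the expression behaves like sqrt(2π·13) · n^((1−5)/2) → 0.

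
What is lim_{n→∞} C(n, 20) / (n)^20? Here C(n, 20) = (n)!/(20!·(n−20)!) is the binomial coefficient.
lim = 1/20! = 1/2432902008176640000

With N = n → ∞: C(N, 20) / N^20 = [N(N−1)…(N−19)] / (20! · N^20) = (1/20!) · 1 · (1 − 1/n) · … · (1 − 19/n). Each factor → 1 as N → ∞, so the limit is 1/20! = 1/2432902008176640000.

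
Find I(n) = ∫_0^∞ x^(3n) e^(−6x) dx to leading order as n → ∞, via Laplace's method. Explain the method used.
I(n) ~ (sqrt(2π·3n) / 6) · (3n/(6e))^(3n)

Write the integrand as exp(3n ln x − 6x) and set f(x) = 3n ln x − 6x. Then f'(x) = 3n/x − 6 = 0 at x* = 3n/6, and f''(x*) = −3n/x*^2 = −6^2/(3n). Laplace's method (interior maximum) gives
  I(n) ~ e^(f(x*)) · sqrt(2π / |f''(x*)|)
        = exp(3n ln(3n/6) − 3n) · sqrt(2π · 3n / 6^2)
        = (3n/6)^(3n) e^(−3n) · sqrt(2π·3n) / 6
        = (sqrt(2π·3n) / 6) · (3n/(6e))^(3n).
This matches Γ(3n+1)/6^(3n+1) with Stirling applied to Γ.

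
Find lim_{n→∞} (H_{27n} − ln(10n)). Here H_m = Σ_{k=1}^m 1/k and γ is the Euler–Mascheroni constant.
lim = ln(27/10) + γ

By Euler-Maclaurin, H_m = ln m + γ + O(1/m). So
  H_{27n} − ln(10n) = ln(27n) + γ − ln(10n) + O(1/n)
                       = ln(27/10) + γ + O(1/n).
Hence the limit is ln(27/10) + γ.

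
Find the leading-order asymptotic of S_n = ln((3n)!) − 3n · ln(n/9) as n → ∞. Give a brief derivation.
S_n ~ 3n · (ln 27 − 1) + O(ln n)

Stirling: ln((3n)!) = 3n ln(3n) − 3n + O(ln n).
  S_n = 3n ln(3n) − 3n − 3n ln(n/9) + O(ln n)
      = 3n ln(3n) − 3n ln n + 3n ln 9 − 3n + O(ln n)
      = 3n ln 3 + 3n ln 9 − 3n + O(ln n)
      = 3n (ln 27 − 1) + O(ln n).
Numerically ln(27) − 1 ≈ 2.2958.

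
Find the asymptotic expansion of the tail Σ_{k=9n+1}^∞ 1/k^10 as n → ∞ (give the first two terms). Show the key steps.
Σ_{k>9n} 1/k^10 = 1/(9 · (9n)^9) − 1/(2 · (9n)^10) + O(1/(9n)^11)

Compare to the integral: ∫_{9n}^∞ x^(−10) dx = [−x^(−9)/9]_{9n}^∞ = 1/((10−1)·(9n)^9). The Euler-Maclaurin correction adds −f(9n)/2 = −1/(2·(9n)^10). Euler-Maclaurin then gives
  Σ_{k>9n} 1/k^10 = ∫_{9n}^∞ dx/x^10 − 1/(2·(9n)^10) + O(1/(9n)^11).
(Equivalently this is ζ(10) − Σ_{k≤9n} 1/k^10.)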